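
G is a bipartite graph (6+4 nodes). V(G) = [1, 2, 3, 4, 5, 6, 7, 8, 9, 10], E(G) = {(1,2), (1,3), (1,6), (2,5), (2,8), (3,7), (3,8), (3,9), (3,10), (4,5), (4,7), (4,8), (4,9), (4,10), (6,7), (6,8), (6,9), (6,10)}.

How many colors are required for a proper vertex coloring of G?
χ(G) = 2

Clique number ω(G) = 2 (lower bound: χ ≥ ω).
The graph is bipartite (no odd cycle), so 2 colors suffice: χ(G) = 2.
A valid 2-coloring: color 1: [2, 3, 4, 6]; color 2: [1, 5, 7, 8, 9, 10].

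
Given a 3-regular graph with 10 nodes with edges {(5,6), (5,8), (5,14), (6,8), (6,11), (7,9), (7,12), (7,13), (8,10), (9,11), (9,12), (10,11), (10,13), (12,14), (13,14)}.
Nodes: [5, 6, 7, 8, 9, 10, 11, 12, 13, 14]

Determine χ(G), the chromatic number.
χ(G) = 3

Clique number ω(G) = 3 (lower bound: χ ≥ ω).
The clique on [5, 6, 8] has size 3, forcing χ ≥ 3, and the coloring below uses 3 colors, so χ(G) = 3.
A valid 3-coloring: color 1: [5, 11, 12, 13]; color 2: [6, 7, 10, 14]; color 3: [8, 9].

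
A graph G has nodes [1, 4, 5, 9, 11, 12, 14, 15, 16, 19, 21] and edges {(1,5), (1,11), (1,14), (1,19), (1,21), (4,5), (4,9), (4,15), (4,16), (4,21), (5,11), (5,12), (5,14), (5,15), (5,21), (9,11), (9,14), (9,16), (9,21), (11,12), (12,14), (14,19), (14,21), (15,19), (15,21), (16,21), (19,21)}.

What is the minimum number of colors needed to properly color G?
Clique number ω(G) = 4 (lower bound: χ ≥ ω).
The clique on [1, 14, 19, 21] has size 4, forcing χ ≥ 4, and the coloring below uses 4 colors, so χ(G) = 4.
A valid 4-coloring: color 1: [11, 21]; color 2: [5, 9, 19]; color 3: [4, 14]; color 4: [1, 12, 15, 16].

χ(G) = 4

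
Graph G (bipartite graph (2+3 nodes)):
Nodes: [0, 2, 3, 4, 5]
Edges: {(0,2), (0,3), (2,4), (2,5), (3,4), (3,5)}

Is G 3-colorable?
Yes, G is 3-colorable

A valid 3-coloring: color 1: [2, 3]; color 2: [0, 4, 5].
(χ(G) = 2 ≤ 3.)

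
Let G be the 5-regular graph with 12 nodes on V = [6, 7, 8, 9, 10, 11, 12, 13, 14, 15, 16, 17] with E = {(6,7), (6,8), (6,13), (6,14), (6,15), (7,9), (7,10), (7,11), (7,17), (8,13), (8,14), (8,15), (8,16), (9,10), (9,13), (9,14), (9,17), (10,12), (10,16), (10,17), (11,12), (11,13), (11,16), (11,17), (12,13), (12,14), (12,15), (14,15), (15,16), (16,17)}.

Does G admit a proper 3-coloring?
No, G is not 3-colorable

The clique on vertices [6, 8, 14, 15] has size 4 > 3, so it alone needs 4 colors.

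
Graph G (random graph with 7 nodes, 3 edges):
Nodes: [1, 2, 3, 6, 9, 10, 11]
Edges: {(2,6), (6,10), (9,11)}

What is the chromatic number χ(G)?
χ(G) = 2

Clique number ω(G) = 2 (lower bound: χ ≥ ω).
The graph is bipartite (no odd cycle), so 2 colors suffice: χ(G) = 2.
A valid 2-coloring: color 1: [1, 3, 6, 9]; color 2: [2, 10, 11].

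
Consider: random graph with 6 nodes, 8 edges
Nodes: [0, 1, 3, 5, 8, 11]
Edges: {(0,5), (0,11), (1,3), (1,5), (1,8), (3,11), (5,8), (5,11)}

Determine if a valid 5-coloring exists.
A valid 5-coloring: color 1: [3, 5]; color 2: [1, 11]; color 3: [0, 8].
(χ(G) = 3 ≤ 5.)

Yes, G is 5-colorable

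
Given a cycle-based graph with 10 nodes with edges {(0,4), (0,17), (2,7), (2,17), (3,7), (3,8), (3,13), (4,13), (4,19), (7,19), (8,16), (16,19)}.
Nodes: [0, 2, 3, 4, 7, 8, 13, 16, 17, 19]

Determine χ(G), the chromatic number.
Clique number ω(G) = 2 (lower bound: χ ≥ ω).
Odd cycle [19, 16, 8, 3, 7] needs 3 colors (χ ≥ 3).
The coloring below uses 3 colors, so χ(G) = 3.
A valid 3-coloring: color 1: [4, 7, 16, 17]; color 2: [0, 2, 3, 19]; color 3: [8, 13].

χ(G) = 3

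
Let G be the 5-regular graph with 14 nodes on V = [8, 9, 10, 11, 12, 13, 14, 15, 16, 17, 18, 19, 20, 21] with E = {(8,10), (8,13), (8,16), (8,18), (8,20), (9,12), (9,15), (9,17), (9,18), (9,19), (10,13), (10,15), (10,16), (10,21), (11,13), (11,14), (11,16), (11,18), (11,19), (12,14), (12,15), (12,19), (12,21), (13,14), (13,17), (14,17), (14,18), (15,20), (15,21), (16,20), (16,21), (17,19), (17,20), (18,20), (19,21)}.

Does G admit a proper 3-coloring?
No, G is not 3-colorable

Suppose a proper 3-coloring c exists. The clique [8, 10, 13] takes 3 distinct colors; by symmetry let c(8) = 1, c(10) = 2, c(13) = 3.
- Vertex 16: neighbors [8, 10] already have colors [1, 2] ⇒ c(16) = 3.
- Vertex 20: neighbors [8, 16] already have colors [1, 3] ⇒ c(20) = 2.
- Vertex 17: neighbors [20, 13] already have colors [2, 3] ⇒ c(17) = 1.
- Vertex 14: neighbors [17, 13] already have colors [1, 3] ⇒ c(14) = 2.
- Vertex 21: neighbors [10, 16] already have colors [2, 3] ⇒ c(21) = 1.
- Vertex 12: neighbors [21, 14] already have colors [1, 2] ⇒ c(12) = 3.
- Vertex 15: neighbors [21, 10, 12] already have colors [1, 2, 3] — all 3 colors blocked. Contradiction.
The forced assignments end in a contradiction, so G has no proper 3-coloring (χ ≥ 4).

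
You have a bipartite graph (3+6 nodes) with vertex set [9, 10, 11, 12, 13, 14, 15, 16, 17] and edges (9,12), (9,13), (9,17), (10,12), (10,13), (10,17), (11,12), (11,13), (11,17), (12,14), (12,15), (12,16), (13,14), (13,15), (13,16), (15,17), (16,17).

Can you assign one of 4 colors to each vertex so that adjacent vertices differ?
Yes, G is 4-colorable

A valid 4-coloring: color 1: [12, 13, 17]; color 2: [9, 10, 11, 14, 15, 16].
(χ(G) = 2 ≤ 4.)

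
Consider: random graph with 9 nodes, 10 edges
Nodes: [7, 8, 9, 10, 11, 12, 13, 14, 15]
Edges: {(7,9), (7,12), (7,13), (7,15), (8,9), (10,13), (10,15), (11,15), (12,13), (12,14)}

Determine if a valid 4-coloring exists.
Yes, G is 4-colorable

A valid 4-coloring: color 1: [7, 8, 10, 11, 14]; color 2: [9, 12, 15]; color 3: [13].
(χ(G) = 3 ≤ 4.)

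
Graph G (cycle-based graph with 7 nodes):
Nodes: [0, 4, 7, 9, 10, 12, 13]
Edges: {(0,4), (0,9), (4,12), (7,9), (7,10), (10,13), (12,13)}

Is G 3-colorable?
A valid 3-coloring: color 1: [0, 7, 13]; color 2: [4, 9, 10]; color 3: [12].
(χ(G) = 3 ≤ 3.)

Yes, G is 3-colorable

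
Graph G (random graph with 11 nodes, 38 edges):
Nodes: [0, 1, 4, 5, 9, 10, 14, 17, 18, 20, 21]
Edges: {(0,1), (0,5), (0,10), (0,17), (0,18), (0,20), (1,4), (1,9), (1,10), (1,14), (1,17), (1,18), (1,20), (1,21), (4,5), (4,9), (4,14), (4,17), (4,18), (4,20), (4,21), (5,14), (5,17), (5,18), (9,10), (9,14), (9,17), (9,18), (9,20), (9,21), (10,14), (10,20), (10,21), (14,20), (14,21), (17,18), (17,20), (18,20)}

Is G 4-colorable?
The clique on vertices [1, 4, 9, 17, 18, 20] has size 6 > 4, so it alone needs 6 colors.

No, G is not 4-colorable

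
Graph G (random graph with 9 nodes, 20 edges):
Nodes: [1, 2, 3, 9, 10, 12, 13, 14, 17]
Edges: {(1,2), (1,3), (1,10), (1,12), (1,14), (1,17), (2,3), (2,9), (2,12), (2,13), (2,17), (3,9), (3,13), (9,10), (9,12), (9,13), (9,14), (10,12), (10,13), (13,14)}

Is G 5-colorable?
A valid 5-coloring: color 1: [1, 9]; color 2: [2, 10, 14]; color 3: [12, 13, 17]; color 4: [3].
(χ(G) = 4 ≤ 5.)

Yes, G is 5-colorable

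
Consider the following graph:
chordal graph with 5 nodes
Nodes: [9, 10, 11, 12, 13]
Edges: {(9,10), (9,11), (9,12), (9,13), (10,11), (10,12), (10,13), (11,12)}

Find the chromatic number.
Clique number ω(G) = 4 (lower bound: χ ≥ ω).
The clique on [9, 10, 11, 12] has size 4, forcing χ ≥ 4, and the coloring below uses 4 colors, so χ(G) = 4.
A valid 4-coloring: color 1: [9]; color 2: [10]; color 3: [11, 13]; color 4: [12].

χ(G) = 4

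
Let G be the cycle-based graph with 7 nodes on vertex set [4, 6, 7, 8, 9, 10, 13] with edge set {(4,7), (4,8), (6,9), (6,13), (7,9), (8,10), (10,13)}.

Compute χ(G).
χ(G) = 3

Clique number ω(G) = 2 (lower bound: χ ≥ ω).
Odd cycle [4, 7, 9, 6, 13, 10, 8] needs 3 colors (χ ≥ 3).
The coloring below uses 3 colors, so χ(G) = 3.
A valid 3-coloring: color 1: [4, 9, 10]; color 2: [6, 7, 8]; color 3: [13].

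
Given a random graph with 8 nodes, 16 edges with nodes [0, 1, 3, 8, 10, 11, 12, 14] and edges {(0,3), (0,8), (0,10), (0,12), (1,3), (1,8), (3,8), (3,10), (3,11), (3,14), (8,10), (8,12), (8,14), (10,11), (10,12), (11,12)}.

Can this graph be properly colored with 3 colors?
No, G is not 3-colorable

The clique on vertices [0, 3, 8, 10] has size 4 > 3, so it alone needs 4 colors.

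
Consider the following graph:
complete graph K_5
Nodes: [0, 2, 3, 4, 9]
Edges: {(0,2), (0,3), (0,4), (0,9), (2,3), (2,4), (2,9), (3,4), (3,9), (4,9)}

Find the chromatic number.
χ(G) = 5

Clique number ω(G) = 5 (lower bound: χ ≥ ω).
The clique on [0, 2, 3, 4, 9] has size 5, forcing χ ≥ 5, and the coloring below uses 5 colors, so χ(G) = 5.
A valid 5-coloring: color 1: [0]; color 2: [9]; color 3: [3]; color 4: [2]; color 5: [4].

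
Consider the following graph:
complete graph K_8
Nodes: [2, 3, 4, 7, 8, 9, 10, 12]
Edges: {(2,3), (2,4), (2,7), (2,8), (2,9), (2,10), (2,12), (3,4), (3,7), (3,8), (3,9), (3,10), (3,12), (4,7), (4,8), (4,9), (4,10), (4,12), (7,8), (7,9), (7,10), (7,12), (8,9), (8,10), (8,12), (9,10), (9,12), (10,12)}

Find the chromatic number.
Clique number ω(G) = 8 (lower bound: χ ≥ ω).
The clique on [2, 3, 4, 7, 8, 9, 10, 12] has size 8, forcing χ ≥ 8, and the coloring below uses 8 colors, so χ(G) = 8.
A valid 8-coloring: color 1: [4]; color 2: [3]; color 3: [2]; color 4: [9]; color 5: [10]; color 6: [8]; color 7: [12]; color 8: [7].

χ(G) = 8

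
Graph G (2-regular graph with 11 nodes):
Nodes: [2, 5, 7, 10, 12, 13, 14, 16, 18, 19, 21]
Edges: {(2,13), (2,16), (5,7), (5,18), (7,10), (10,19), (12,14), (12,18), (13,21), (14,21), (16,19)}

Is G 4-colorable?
Yes, G is 4-colorable

A valid 4-coloring: color 1: [5, 10, 12, 13, 16]; color 2: [2, 7, 18, 19, 21]; color 3: [14].
(χ(G) = 3 ≤ 4.)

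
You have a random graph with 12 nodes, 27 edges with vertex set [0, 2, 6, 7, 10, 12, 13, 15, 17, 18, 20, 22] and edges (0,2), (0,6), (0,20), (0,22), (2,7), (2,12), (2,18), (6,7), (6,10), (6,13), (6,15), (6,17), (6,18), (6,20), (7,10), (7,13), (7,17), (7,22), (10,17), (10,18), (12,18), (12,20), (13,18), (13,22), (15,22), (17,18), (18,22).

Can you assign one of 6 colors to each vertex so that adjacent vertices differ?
A valid 6-coloring: color 1: [6, 12, 22]; color 2: [0, 7, 15, 18]; color 3: [2, 10, 13, 20]; color 4: [17].
(χ(G) = 4 ≤ 6.)

Yes, G is 6-colorable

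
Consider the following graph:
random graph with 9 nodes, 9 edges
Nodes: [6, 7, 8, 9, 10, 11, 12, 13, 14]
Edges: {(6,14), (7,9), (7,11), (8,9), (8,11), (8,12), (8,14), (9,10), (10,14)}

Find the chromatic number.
Clique number ω(G) = 2 (lower bound: χ ≥ ω).
The graph is bipartite (no odd cycle), so 2 colors suffice: χ(G) = 2.
A valid 2-coloring: color 1: [6, 7, 8, 10, 13]; color 2: [9, 11, 12, 14].

χ(G) = 2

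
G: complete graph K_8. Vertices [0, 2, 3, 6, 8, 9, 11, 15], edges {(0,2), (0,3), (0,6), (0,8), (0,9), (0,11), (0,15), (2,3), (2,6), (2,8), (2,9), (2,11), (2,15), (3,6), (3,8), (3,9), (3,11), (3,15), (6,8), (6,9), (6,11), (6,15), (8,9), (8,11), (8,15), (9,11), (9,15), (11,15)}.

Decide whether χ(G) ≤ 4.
The clique on vertices [0, 2, 3, 6, 8, 9, 11, 15] has size 8 > 4, so it alone needs 8 colors.

No, G is not 4-colorable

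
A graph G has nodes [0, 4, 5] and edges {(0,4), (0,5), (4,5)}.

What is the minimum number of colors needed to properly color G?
χ(G) = 3

Clique number ω(G) = 3 (lower bound: χ ≥ ω).
The clique on [0, 4, 5] has size 3, forcing χ ≥ 3, and the coloring below uses 3 colors, so χ(G) = 3.
A valid 3-coloring: color 1: [0]; color 2: [5]; color 3: [4].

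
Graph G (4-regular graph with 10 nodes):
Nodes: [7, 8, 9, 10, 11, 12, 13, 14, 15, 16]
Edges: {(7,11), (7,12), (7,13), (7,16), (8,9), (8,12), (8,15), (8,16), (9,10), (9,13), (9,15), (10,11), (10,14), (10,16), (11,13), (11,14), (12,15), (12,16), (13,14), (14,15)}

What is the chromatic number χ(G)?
χ(G) = 4

Clique number ω(G) = 3 (lower bound: χ ≥ ω).
Suppose a proper 3-coloring c exists. The clique [7, 11, 13] takes 3 distinct colors; by symmetry let c(7) = 1, c(11) = 2, c(13) = 3.
- Vertex 14: neighbors [11, 13] already have colors [2, 3] ⇒ c(14) = 1.
- Vertex 10: neighbors [14, 11] already have colors [1, 2] ⇒ c(10) = 3.
- Vertex 16: neighbors [7, 10] already have colors [1, 3] ⇒ c(16) = 2.
- Vertex 12: neighbors [7, 16] already have colors [1, 2] ⇒ c(12) = 3.
- Vertex 8: neighbors [16, 12] already have colors [2, 3] ⇒ c(8) = 1.
- Vertex 9: neighbors [8, 10] already have colors [1, 3] ⇒ c(9) = 2.
- Vertex 15: neighbors [8, 9, 12] already have colors [1, 2, 3] — all 3 colors blocked. Contradiction.
The forced assignments end in a contradiction, so G has no proper 3-coloring (χ ≥ 4).
The coloring below uses 4 colors, so χ(G) = 4.
A valid 4-coloring: color 1: [13, 15, 16]; color 2: [9, 12, 14]; color 3: [7, 8, 10]; color 4: [11].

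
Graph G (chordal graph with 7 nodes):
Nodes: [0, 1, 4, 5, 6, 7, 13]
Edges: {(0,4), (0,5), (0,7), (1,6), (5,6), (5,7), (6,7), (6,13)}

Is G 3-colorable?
Yes, G is 3-colorable

A valid 3-coloring: color 1: [0, 6]; color 2: [1, 4, 5, 13]; color 3: [7].
(χ(G) = 3 ≤ 3.)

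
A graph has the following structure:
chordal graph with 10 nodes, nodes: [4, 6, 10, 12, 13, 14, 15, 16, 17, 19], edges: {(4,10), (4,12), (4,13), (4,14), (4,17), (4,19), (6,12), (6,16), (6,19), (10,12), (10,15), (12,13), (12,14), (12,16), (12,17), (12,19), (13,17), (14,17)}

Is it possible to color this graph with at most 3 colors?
The clique on vertices [4, 12, 13, 17] has size 4 > 3, so it alone needs 4 colors.

No, G is not 3-colorable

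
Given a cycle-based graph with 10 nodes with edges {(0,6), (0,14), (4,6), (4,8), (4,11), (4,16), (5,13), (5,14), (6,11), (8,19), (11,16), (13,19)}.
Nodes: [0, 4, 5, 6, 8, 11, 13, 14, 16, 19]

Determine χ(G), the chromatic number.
Clique number ω(G) = 3 (lower bound: χ ≥ ω).
The clique on [4, 11, 16] has size 3, forcing χ ≥ 3, and the coloring below uses 3 colors, so χ(G) = 3.
A valid 3-coloring: color 1: [0, 4, 5, 19]; color 2: [6, 8, 13, 14, 16]; color 3: [11].

χ(G) = 3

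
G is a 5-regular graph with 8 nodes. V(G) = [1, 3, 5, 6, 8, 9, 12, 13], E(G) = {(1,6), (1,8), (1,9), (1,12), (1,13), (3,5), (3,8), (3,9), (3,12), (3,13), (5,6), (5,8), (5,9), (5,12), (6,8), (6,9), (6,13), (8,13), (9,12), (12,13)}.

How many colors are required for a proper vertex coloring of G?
Clique number ω(G) = 4 (lower bound: χ ≥ ω).
The clique on [1, 6, 8, 13] has size 4, forcing χ ≥ 4, and the coloring below uses 4 colors, so χ(G) = 4.
A valid 4-coloring: color 1: [1, 5]; color 2: [3, 6]; color 3: [9, 13]; color 4: [8, 12].

χ(G) = 4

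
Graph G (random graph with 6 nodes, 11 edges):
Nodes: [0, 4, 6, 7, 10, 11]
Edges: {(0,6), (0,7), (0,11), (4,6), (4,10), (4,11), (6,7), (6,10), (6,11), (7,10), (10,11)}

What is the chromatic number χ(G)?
Clique number ω(G) = 4 (lower bound: χ ≥ ω).
The clique on [4, 6, 10, 11] has size 4, forcing χ ≥ 4, and the coloring below uses 4 colors, so χ(G) = 4.
A valid 4-coloring: color 1: [6]; color 2: [0, 10]; color 3: [7, 11]; color 4: [4].

χ(G) = 4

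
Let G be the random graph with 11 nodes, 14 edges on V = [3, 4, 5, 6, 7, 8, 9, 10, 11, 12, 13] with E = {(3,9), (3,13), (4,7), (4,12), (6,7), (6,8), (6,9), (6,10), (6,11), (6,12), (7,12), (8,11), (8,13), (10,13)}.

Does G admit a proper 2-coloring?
The clique on vertices [4, 7, 12] has size 3 > 2, so it alone needs 3 colors.

No, G is not 2-colorable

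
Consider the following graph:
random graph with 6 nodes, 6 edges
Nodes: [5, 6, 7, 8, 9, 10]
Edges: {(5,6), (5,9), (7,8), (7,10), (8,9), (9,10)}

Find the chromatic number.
χ(G) = 2

Clique number ω(G) = 2 (lower bound: χ ≥ ω).
The graph is bipartite (no odd cycle), so 2 colors suffice: χ(G) = 2.
A valid 2-coloring: color 1: [6, 7, 9]; color 2: [5, 8, 10].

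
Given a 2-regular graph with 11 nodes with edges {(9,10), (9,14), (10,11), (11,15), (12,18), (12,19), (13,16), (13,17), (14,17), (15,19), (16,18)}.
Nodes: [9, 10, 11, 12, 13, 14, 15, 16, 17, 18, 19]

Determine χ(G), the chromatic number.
χ(G) = 3

Clique number ω(G) = 2 (lower bound: χ ≥ ω).
Odd cycle [10, 11, 15, 19, 12, 18, 16, 13, 17, 14, 9] needs 3 colors (χ ≥ 3).
The coloring below uses 3 colors, so χ(G) = 3.
A valid 3-coloring: color 1: [10, 12, 13, 14, 15]; color 2: [9, 11, 17, 18, 19]; color 3: [16].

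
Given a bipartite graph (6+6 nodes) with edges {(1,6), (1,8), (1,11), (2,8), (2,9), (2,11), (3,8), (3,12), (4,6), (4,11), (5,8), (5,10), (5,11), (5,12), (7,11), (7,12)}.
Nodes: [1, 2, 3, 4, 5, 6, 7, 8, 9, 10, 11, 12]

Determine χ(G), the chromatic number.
Clique number ω(G) = 2 (lower bound: χ ≥ ω).
The graph is bipartite (no odd cycle), so 2 colors suffice: χ(G) = 2.
A valid 2-coloring: color 1: [6, 8, 9, 10, 11, 12]; color 2: [1, 2, 3, 4, 5, 7].

χ(G) = 2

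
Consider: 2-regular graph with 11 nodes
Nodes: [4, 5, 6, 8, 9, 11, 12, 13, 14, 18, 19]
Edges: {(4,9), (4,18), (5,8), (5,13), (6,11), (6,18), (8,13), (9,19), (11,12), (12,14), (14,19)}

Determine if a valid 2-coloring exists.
No, G is not 2-colorable

The clique on vertices [5, 8, 13] has size 3 > 2, so it alone needs 3 colors.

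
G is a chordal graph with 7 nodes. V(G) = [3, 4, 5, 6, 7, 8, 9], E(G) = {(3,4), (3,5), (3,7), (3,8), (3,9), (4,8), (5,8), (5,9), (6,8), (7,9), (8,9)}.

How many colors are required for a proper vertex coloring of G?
χ(G) = 4

Clique number ω(G) = 4 (lower bound: χ ≥ ω).
The clique on [3, 5, 8, 9] has size 4, forcing χ ≥ 4, and the coloring below uses 4 colors, so χ(G) = 4.
A valid 4-coloring: color 1: [3, 6]; color 2: [7, 8]; color 3: [4, 9]; color 4: [5].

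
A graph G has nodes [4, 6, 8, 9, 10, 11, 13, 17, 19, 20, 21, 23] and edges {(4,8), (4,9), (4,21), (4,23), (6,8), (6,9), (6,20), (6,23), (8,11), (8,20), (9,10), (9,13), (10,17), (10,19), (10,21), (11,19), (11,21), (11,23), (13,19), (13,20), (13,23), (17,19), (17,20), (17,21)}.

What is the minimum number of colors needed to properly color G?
Clique number ω(G) = 3 (lower bound: χ ≥ ω).
The clique on [6, 8, 20] has size 3, forcing χ ≥ 3, and the coloring below uses 3 colors, so χ(G) = 3.
A valid 3-coloring: color 1: [4, 6, 10, 11, 13]; color 2: [9, 19, 20, 21, 23]; color 3: [8, 17].

χ(G) = 3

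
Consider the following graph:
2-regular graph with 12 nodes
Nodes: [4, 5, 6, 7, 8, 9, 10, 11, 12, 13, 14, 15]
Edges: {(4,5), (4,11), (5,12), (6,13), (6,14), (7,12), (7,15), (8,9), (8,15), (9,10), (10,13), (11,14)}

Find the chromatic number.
Clique number ω(G) = 2 (lower bound: χ ≥ ω).
The graph is bipartite (no odd cycle), so 2 colors suffice: χ(G) = 2.
A valid 2-coloring: color 1: [4, 9, 12, 13, 14, 15]; color 2: [5, 6, 7, 8, 10, 11].

χ(G) = 2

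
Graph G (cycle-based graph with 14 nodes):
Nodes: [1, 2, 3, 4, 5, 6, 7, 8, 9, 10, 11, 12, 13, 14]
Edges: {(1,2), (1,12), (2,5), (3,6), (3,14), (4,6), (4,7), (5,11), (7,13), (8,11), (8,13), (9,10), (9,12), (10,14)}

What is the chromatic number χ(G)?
χ(G) = 2

Clique number ω(G) = 2 (lower bound: χ ≥ ω).
The graph is bipartite (no odd cycle), so 2 colors suffice: χ(G) = 2.
A valid 2-coloring: color 1: [1, 5, 6, 7, 8, 9, 14]; color 2: [2, 3, 4, 10, 11, 12, 13].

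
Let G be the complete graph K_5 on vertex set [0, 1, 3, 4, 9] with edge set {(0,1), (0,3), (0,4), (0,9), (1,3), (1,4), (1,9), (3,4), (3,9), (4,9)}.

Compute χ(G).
Clique number ω(G) = 5 (lower bound: χ ≥ ω).
The clique on [0, 1, 3, 4, 9] has size 5, forcing χ ≥ 5, and the coloring below uses 5 colors, so χ(G) = 5.
A valid 5-coloring: color 1: [4]; color 2: [0]; color 3: [3]; color 4: [9]; color 5: [1].

χ(G) = 5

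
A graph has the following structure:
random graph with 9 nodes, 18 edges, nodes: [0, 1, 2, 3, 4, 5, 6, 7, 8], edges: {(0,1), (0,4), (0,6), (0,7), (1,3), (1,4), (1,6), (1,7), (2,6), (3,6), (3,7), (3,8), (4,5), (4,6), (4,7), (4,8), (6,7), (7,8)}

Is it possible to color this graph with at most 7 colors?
A valid 7-coloring: color 1: [5, 6, 8]; color 2: [2, 3, 4]; color 3: [7]; color 4: [1]; color 5: [0].
(χ(G) = 5 ≤ 7.)

Yes, G is 7-colorable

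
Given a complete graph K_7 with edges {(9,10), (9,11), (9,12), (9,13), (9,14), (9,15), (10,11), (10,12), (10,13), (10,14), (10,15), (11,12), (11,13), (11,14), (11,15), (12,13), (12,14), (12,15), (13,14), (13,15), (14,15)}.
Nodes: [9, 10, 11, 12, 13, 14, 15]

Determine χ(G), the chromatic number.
Clique number ω(G) = 7 (lower bound: χ ≥ ω).
The clique on [9, 10, 11, 12, 13, 14, 15] has size 7, forcing χ ≥ 7, and the coloring below uses 7 colors, so χ(G) = 7.
A valid 7-coloring: color 1: [14]; color 2: [13]; color 3: [12]; color 4: [11]; color 5: [15]; color 6: [10]; color 7: [9].

χ(G) = 7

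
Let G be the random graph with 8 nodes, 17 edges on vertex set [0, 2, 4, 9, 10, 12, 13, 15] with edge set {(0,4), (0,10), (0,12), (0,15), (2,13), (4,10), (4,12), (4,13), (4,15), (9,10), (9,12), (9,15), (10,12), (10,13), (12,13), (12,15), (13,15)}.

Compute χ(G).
χ(G) = 4

Clique number ω(G) = 4 (lower bound: χ ≥ ω).
The clique on [0, 4, 10, 12] has size 4, forcing χ ≥ 4, and the coloring below uses 4 colors, so χ(G) = 4.
A valid 4-coloring: color 1: [2, 12]; color 2: [10, 15]; color 3: [0, 9, 13]; color 4: [4].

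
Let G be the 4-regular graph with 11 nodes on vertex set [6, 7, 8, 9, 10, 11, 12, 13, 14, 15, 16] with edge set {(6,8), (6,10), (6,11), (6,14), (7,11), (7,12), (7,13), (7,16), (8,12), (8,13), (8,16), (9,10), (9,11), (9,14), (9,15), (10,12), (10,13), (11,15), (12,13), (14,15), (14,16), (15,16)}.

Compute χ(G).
Clique number ω(G) = 3 (lower bound: χ ≥ ω).
The clique on [7, 12, 13] has size 3, forcing χ ≥ 3, and the coloring below uses 3 colors, so χ(G) = 3.
A valid 3-coloring: color 1: [11, 13, 14]; color 2: [6, 9, 12, 16]; color 3: [7, 8, 10, 15].

χ(G) = 3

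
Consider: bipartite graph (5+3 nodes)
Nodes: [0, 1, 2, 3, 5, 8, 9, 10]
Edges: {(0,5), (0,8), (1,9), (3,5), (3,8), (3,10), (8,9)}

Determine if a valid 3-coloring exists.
Yes, G is 3-colorable

A valid 3-coloring: color 1: [1, 2, 5, 8, 10]; color 2: [0, 3, 9].
(χ(G) = 2 ≤ 3.)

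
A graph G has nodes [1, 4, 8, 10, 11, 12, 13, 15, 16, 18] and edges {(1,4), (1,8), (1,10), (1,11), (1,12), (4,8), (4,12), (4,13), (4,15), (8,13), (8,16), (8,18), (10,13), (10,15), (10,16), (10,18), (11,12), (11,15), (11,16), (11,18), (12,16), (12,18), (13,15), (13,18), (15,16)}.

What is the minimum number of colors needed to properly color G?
χ(G) = 4

Clique number ω(G) = 3 (lower bound: χ ≥ ω).
Odd cycle [15, 4, 8, 18, 10] needs 3 colors (χ ≥ 3).
Vertex 13 is adjacent to every vertex of [4, 8, 10, 15, 18], which already need 3 colors among themselves, so 13 needs a new color (χ ≥ 4).
The coloring below uses 4 colors, so χ(G) = 4.
A valid 4-coloring: color 1: [1, 13, 16]; color 2: [15, 18]; color 3: [4, 10, 11]; color 4: [8, 12].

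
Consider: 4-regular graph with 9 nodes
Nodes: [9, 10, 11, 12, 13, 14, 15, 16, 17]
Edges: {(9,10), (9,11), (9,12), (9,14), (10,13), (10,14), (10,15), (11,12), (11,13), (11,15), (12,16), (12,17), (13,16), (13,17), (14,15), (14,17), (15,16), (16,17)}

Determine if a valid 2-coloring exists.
No, G is not 2-colorable

The clique on vertices [9, 10, 14] has size 3 > 2, so it alone needs 3 colors.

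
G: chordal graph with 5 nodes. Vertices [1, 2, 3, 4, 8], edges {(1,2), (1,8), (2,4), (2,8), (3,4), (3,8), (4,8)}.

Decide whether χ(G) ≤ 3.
A valid 3-coloring: color 1: [8]; color 2: [2, 3]; color 3: [1, 4].
(χ(G) = 3 ≤ 3.)

Yes, G is 3-colorable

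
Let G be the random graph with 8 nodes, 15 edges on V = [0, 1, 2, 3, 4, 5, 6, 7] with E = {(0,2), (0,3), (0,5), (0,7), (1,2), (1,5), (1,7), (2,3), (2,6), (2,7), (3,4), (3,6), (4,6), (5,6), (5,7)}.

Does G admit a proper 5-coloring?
Yes, G is 5-colorable

A valid 5-coloring: color 1: [2, 4, 5]; color 2: [3, 7]; color 3: [0, 1, 6].
(χ(G) = 3 ≤ 5.)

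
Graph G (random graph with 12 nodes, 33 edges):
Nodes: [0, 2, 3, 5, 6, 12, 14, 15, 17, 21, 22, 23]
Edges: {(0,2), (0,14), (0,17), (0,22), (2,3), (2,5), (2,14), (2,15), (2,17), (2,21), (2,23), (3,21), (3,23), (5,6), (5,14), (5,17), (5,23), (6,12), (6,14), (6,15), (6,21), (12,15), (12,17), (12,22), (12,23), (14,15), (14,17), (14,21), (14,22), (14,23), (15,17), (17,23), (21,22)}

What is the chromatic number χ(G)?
χ(G) = 5

Clique number ω(G) = 5 (lower bound: χ ≥ ω).
The clique on [2, 5, 14, 17, 23] has size 5, forcing χ ≥ 5, and the coloring below uses 5 colors, so χ(G) = 5.
A valid 5-coloring: color 1: [3, 12, 14]; color 2: [2, 6, 22]; color 3: [17, 21]; color 4: [0, 15, 23]; color 5: [5].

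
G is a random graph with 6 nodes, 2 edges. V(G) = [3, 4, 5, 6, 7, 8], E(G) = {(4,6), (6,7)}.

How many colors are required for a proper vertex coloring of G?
Clique number ω(G) = 2 (lower bound: χ ≥ ω).
The graph is bipartite (no odd cycle), so 2 colors suffice: χ(G) = 2.
A valid 2-coloring: color 1: [3, 5, 6, 8]; color 2: [4, 7].

χ(G) = 2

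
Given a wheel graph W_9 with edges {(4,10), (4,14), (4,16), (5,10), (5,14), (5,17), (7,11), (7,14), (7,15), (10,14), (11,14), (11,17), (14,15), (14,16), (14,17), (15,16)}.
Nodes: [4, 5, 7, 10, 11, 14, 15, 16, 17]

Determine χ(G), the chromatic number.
Clique number ω(G) = 3 (lower bound: χ ≥ ω).
The clique on [4, 14, 16] has size 3, forcing χ ≥ 3, and the coloring below uses 3 colors, so χ(G) = 3.
A valid 3-coloring: color 1: [14]; color 2: [7, 10, 16, 17]; color 3: [4, 5, 11, 15].

χ(G) = 3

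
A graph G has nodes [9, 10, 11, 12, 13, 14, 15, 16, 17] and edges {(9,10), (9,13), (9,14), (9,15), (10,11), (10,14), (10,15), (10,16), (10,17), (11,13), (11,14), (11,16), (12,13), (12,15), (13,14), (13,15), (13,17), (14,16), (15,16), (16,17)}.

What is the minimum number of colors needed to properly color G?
χ(G) = 4

Clique number ω(G) = 4 (lower bound: χ ≥ ω).
The clique on [10, 11, 14, 16] has size 4, forcing χ ≥ 4, and the coloring below uses 4 colors, so χ(G) = 4.
A valid 4-coloring: color 1: [10, 13]; color 2: [14, 15, 17]; color 3: [9, 12, 16]; color 4: [11].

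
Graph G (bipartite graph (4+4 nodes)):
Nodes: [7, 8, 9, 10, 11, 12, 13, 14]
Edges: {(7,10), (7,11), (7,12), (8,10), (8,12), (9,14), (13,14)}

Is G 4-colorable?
Yes, G is 4-colorable

A valid 4-coloring: color 1: [7, 8, 14]; color 2: [9, 10, 11, 12, 13].
(χ(G) = 2 ≤ 4.)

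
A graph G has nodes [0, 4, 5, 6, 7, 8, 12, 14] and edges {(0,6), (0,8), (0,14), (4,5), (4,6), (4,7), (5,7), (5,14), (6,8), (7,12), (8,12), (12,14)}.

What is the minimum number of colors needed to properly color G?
χ(G) = 3

Clique number ω(G) = 3 (lower bound: χ ≥ ω).
The clique on [0, 6, 8] has size 3, forcing χ ≥ 3, and the coloring below uses 3 colors, so χ(G) = 3.
A valid 3-coloring: color 1: [4, 8, 14]; color 2: [6, 7]; color 3: [0, 5, 12].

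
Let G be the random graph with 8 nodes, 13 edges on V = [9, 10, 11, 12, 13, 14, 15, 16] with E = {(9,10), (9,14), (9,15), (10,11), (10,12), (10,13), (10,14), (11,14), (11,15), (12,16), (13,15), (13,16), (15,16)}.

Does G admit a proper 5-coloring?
A valid 5-coloring: color 1: [10, 15]; color 2: [12, 13, 14]; color 3: [9, 11, 16].
(χ(G) = 3 ≤ 5.)

Yes, G is 5-colorable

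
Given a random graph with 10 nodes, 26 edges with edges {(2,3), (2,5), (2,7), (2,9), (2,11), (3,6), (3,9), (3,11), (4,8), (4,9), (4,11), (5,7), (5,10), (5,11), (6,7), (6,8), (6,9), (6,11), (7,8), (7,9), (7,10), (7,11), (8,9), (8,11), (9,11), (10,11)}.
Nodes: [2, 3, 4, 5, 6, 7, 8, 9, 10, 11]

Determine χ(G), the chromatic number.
Clique number ω(G) = 5 (lower bound: χ ≥ ω).
The clique on [6, 7, 8, 9, 11] has size 5, forcing χ ≥ 5, and the coloring below uses 5 colors, so χ(G) = 5.
A valid 5-coloring: color 1: [11]; color 2: [5, 9]; color 3: [3, 4, 7]; color 4: [2, 6, 10]; color 5: [8].

χ(G) = 5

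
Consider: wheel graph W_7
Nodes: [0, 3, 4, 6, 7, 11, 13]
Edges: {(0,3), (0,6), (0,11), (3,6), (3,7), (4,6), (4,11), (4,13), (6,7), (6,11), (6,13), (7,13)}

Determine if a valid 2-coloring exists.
No, G is not 2-colorable

The clique on vertices [0, 3, 6] has size 3 > 2, so it alone needs 3 colors.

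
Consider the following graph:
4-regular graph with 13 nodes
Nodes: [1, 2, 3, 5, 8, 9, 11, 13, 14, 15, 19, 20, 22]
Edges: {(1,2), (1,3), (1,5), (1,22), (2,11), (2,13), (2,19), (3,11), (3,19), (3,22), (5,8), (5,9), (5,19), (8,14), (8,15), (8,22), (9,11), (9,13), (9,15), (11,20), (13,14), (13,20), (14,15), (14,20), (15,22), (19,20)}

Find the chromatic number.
Clique number ω(G) = 3 (lower bound: χ ≥ ω).
The clique on [1, 3, 22] has size 3, forcing χ ≥ 3, and the coloring below uses 3 colors, so χ(G) = 3.
A valid 3-coloring: color 1: [1, 8, 11, 13, 19]; color 2: [2, 3, 5, 15, 20]; color 3: [9, 14, 22].

χ(G) = 3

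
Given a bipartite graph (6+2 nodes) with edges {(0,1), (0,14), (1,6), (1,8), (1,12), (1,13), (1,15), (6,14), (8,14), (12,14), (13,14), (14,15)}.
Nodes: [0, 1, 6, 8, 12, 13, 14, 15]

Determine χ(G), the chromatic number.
Clique number ω(G) = 2 (lower bound: χ ≥ ω).
The graph is bipartite (no odd cycle), so 2 colors suffice: χ(G) = 2.
A valid 2-coloring: color 1: [1, 14]; color 2: [0, 6, 8, 12, 13, 15].

χ(G) = 2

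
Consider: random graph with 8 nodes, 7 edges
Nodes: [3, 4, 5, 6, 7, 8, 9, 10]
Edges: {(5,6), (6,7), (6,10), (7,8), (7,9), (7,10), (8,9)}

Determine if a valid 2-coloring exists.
The clique on vertices [7, 8, 9] has size 3 > 2, so it alone needs 3 colors.

No, G is not 2-colorable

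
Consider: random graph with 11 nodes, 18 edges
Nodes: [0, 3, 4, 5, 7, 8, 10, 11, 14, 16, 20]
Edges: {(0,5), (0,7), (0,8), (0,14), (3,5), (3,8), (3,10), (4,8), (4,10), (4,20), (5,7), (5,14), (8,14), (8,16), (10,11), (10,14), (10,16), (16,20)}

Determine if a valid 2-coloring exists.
The clique on vertices [0, 5, 14] has size 3 > 2, so it alone needs 3 colors.

No, G is not 2-colorable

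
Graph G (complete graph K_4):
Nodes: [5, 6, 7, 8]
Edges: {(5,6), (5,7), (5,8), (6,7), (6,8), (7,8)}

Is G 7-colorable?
Yes, G is 7-colorable

A valid 7-coloring: color 1: [5]; color 2: [7]; color 3: [6]; color 4: [8].
(χ(G) = 4 ≤ 7.)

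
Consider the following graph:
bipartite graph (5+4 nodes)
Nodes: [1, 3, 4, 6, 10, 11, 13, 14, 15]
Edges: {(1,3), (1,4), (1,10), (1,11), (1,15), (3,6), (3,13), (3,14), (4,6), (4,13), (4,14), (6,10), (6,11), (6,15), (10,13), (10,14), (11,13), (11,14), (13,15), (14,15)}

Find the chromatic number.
χ(G) = 2

Clique number ω(G) = 2 (lower bound: χ ≥ ω).
The graph is bipartite (no odd cycle), so 2 colors suffice: χ(G) = 2.
A valid 2-coloring: color 1: [1, 6, 13, 14]; color 2: [3, 4, 10, 11, 15].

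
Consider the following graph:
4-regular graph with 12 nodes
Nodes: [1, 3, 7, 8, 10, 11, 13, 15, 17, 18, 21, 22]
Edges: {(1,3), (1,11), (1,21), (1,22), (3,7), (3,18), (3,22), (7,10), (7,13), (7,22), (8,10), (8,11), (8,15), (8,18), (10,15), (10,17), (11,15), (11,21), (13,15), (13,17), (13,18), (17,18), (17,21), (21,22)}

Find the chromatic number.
Clique number ω(G) = 3 (lower bound: χ ≥ ω).
The clique on [1, 3, 22] has size 3, forcing χ ≥ 3, and the coloring below uses 3 colors, so χ(G) = 3.
A valid 3-coloring: color 1: [1, 7, 15, 17]; color 2: [3, 8, 13, 21]; color 3: [10, 11, 18, 22].

χ(G) = 3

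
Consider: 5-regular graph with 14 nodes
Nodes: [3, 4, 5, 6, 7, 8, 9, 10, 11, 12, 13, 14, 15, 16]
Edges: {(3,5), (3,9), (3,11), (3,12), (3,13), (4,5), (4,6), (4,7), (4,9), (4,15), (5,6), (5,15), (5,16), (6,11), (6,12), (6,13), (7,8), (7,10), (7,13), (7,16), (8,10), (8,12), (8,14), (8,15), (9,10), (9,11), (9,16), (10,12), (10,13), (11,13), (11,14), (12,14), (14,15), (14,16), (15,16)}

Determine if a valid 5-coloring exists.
A valid 5-coloring: color 1: [3, 4, 8, 16]; color 2: [5, 9, 13, 14]; color 3: [6, 10, 15]; color 4: [7, 11, 12].
(χ(G) = 4 ≤ 5.)

Yes, G is 5-colorable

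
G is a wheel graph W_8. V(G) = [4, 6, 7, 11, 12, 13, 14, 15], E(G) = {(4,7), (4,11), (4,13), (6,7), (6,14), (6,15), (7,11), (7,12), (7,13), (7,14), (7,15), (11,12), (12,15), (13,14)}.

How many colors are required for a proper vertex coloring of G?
χ(G) = 4

Clique number ω(G) = 3 (lower bound: χ ≥ ω).
Odd cycle [15, 12, 11, 4, 13, 14, 6] needs 3 colors (χ ≥ 3).
Vertex 7 is adjacent to every vertex of [4, 6, 11, 12, 13, 14, 15], which already need 3 colors among themselves, so 7 needs a new color (χ ≥ 4).
The coloring below uses 4 colors, so χ(G) = 4.
A valid 4-coloring: color 1: [7]; color 2: [11, 14, 15]; color 3: [4, 6, 12]; color 4: [13].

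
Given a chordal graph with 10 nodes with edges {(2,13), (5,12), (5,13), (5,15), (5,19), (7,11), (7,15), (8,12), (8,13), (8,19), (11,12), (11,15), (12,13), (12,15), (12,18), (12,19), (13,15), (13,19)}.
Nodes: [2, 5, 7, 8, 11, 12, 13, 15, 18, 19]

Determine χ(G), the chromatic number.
χ(G) = 4

Clique number ω(G) = 4 (lower bound: χ ≥ ω).
The clique on [8, 12, 13, 19] has size 4, forcing χ ≥ 4, and the coloring below uses 4 colors, so χ(G) = 4.
A valid 4-coloring: color 1: [2, 7, 12]; color 2: [11, 13, 18]; color 3: [15, 19]; color 4: [5, 8].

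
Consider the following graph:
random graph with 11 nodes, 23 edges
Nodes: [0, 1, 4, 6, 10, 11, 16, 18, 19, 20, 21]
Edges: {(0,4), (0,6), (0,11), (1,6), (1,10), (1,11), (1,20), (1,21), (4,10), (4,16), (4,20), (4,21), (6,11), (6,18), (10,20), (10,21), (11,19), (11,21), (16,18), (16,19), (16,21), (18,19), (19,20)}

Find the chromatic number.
χ(G) = 4

Clique number ω(G) = 3 (lower bound: χ ≥ ω).
Suppose a proper 3-coloring c exists. The clique [0, 6, 11] takes 3 distinct colors; by symmetry let c(0) = 1, c(6) = 2, c(11) = 3.
- Vertex 1: neighbors [6, 11] already have colors [2, 3] ⇒ c(1) = 1.
- Vertex 21: neighbors [1, 11] already have colors [1, 3] ⇒ c(21) = 2.
- Vertex 4: neighbors [0, 21] already have colors [1, 2] ⇒ c(4) = 3.
- Vertex 10: neighbors [1, 21, 4] already have colors [1, 2, 3] — all 3 colors blocked. Contradiction.
The forced assignments end in a contradiction, so G has no proper 3-coloring (χ ≥ 4).
The coloring below uses 4 colors, so χ(G) = 4.
A valid 4-coloring: color 1: [10, 11, 16]; color 2: [1, 4, 19]; color 3: [6, 20, 21]; color 4: [0, 18].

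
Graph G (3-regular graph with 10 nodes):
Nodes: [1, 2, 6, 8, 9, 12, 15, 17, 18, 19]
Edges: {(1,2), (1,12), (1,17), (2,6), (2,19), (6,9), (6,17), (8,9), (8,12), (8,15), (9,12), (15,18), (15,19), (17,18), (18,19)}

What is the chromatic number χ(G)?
Clique number ω(G) = 3 (lower bound: χ ≥ ω).
The clique on [8, 9, 12] has size 3, forcing χ ≥ 3, and the coloring below uses 3 colors, so χ(G) = 3.
A valid 3-coloring: color 1: [1, 6, 8, 19]; color 2: [2, 9, 15, 17]; color 3: [12, 18].

χ(G) = 3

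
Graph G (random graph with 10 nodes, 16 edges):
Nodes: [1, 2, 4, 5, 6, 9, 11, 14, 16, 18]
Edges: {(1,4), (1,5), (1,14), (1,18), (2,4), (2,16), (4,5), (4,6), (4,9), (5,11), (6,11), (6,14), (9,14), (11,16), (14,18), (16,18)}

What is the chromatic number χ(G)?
χ(G) = 3

Clique number ω(G) = 3 (lower bound: χ ≥ ω).
The clique on [1, 4, 5] has size 3, forcing χ ≥ 3, and the coloring below uses 3 colors, so χ(G) = 3.
A valid 3-coloring: color 1: [4, 11, 14]; color 2: [1, 6, 9, 16]; color 3: [2, 5, 18].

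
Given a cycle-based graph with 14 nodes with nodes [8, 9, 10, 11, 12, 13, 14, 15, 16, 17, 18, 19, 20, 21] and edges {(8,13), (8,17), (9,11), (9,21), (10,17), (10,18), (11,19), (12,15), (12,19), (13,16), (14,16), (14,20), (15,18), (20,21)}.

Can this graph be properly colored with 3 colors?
Yes, G is 3-colorable

A valid 3-coloring: color 1: [8, 9, 10, 15, 16, 19, 20]; color 2: [11, 12, 13, 14, 17, 18, 21].
(χ(G) = 2 ≤ 3.)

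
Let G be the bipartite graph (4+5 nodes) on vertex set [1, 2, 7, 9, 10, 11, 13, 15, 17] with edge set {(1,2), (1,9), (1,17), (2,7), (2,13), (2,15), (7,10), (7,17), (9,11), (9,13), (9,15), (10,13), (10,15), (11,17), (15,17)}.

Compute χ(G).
Clique number ω(G) = 2 (lower bound: χ ≥ ω).
The graph is bipartite (no odd cycle), so 2 colors suffice: χ(G) = 2.
A valid 2-coloring: color 1: [2, 9, 10, 17]; color 2: [1, 7, 11, 13, 15].

χ(G) = 2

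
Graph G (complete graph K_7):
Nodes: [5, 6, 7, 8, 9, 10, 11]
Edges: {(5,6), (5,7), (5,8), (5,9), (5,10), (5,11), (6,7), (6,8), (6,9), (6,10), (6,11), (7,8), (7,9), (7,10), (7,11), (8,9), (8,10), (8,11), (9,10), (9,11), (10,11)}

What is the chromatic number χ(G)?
χ(G) = 7

Clique number ω(G) = 7 (lower bound: χ ≥ ω).
The clique on [5, 6, 7, 8, 9, 10, 11] has size 7, forcing χ ≥ 7, and the coloring below uses 7 colors, so χ(G) = 7.
A valid 7-coloring: color 1: [7]; color 2: [6]; color 3: [8]; color 4: [10]; color 5: [11]; color 6: [5]; color 7: [9].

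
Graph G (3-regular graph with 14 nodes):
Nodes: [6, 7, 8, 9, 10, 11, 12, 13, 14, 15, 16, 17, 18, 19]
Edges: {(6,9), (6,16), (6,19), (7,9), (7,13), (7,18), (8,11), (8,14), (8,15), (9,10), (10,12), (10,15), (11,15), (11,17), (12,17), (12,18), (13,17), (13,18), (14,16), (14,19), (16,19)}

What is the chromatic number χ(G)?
Clique number ω(G) = 3 (lower bound: χ ≥ ω).
The clique on [6, 16, 19] has size 3, forcing χ ≥ 3, and the coloring below uses 3 colors, so χ(G) = 3.
A valid 3-coloring: color 1: [8, 10, 17, 18, 19]; color 2: [6, 7, 12, 14, 15]; color 3: [9, 11, 13, 16].

χ(G) = 3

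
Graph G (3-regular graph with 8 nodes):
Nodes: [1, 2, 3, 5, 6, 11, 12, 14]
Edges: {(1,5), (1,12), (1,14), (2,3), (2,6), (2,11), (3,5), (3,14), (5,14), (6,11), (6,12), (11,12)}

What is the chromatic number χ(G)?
Clique number ω(G) = 3 (lower bound: χ ≥ ω).
The clique on [1, 5, 14] has size 3, forcing χ ≥ 3, and the coloring below uses 3 colors, so χ(G) = 3.
A valid 3-coloring: color 1: [1, 3, 6]; color 2: [2, 12, 14]; color 3: [5, 11].

χ(G) = 3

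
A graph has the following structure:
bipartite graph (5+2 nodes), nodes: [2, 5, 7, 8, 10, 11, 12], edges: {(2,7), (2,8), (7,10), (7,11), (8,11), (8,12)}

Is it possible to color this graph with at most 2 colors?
Yes, G is 2-colorable

A valid 2-coloring: color 1: [5, 7, 8]; color 2: [2, 10, 11, 12].
(χ(G) = 2 ≤ 2.)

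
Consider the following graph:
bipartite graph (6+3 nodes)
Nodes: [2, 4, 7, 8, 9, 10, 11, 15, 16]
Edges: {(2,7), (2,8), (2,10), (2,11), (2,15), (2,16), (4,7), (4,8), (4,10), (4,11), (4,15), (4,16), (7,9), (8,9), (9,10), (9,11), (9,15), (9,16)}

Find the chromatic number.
Clique number ω(G) = 2 (lower bound: χ ≥ ω).
The graph is bipartite (no odd cycle), so 2 colors suffice: χ(G) = 2.
A valid 2-coloring: color 1: [2, 4, 9]; color 2: [7, 8, 10, 11, 15, 16].

χ(G) = 2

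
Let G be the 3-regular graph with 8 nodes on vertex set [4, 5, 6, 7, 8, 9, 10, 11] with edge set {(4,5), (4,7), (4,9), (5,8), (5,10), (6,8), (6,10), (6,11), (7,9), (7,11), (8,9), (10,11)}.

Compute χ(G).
χ(G) = 3

Clique number ω(G) = 3 (lower bound: χ ≥ ω).
The clique on [4, 7, 9] has size 3, forcing χ ≥ 3, and the coloring below uses 3 colors, so χ(G) = 3.
A valid 3-coloring: color 1: [4, 8, 10]; color 2: [5, 9, 11]; color 3: [6, 7].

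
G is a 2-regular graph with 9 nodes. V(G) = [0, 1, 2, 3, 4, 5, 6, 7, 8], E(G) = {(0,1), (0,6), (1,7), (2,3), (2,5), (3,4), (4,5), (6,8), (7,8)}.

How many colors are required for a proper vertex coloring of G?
χ(G) = 3

Clique number ω(G) = 2 (lower bound: χ ≥ ω).
Odd cycle [7, 8, 6, 0, 1] needs 3 colors (χ ≥ 3).
The coloring below uses 3 colors, so χ(G) = 3.
A valid 3-coloring: color 1: [0, 3, 5, 7]; color 2: [1, 2, 4, 8]; color 3: [6].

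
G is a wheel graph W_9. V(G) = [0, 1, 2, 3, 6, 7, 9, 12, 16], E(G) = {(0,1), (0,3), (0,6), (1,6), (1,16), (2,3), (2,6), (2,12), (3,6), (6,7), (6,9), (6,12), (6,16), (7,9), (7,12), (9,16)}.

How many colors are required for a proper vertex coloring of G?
Clique number ω(G) = 3 (lower bound: χ ≥ ω).
The clique on [0, 1, 6] has size 3, forcing χ ≥ 3, and the coloring below uses 3 colors, so χ(G) = 3.
A valid 3-coloring: color 1: [6]; color 2: [0, 2, 7, 16]; color 3: [1, 3, 9, 12].

χ(G) = 3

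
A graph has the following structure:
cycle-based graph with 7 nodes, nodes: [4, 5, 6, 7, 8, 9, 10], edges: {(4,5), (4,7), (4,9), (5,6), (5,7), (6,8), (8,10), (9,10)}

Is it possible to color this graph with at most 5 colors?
Yes, G is 5-colorable

A valid 5-coloring: color 1: [4, 6, 10]; color 2: [5, 8, 9]; color 3: [7].
(χ(G) = 3 ≤ 5.)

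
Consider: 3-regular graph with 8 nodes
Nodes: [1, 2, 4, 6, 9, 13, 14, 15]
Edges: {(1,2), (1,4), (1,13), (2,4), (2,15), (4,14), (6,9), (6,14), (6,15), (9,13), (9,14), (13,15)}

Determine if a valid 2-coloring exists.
No, G is not 2-colorable

The clique on vertices [1, 2, 4] has size 3 > 2, so it alone needs 3 colors.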